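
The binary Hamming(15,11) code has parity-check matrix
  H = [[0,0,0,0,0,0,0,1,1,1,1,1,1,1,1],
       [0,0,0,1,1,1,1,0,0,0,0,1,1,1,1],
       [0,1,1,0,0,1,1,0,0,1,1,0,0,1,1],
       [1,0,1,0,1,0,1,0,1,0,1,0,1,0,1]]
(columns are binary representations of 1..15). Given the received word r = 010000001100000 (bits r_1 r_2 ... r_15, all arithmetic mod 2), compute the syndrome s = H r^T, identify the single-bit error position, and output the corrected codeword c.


s = (0, 0, 0, 1)^T, error position = 1, corrected codeword c = 110000001100000

Compute s = H r^T mod 2 one row at a time:
  s_1 = 0 + 1 + 1 + 0 + 0 + 0 + 0 + 0 = 2 ≡ 0 (mod 2).
  s_2 = 0 + 0 + 0 + 0 + 0 + 0 + 0 + 0 = 0 ≡ 0 (mod 2).
  s_3 = 1 + 0 + 0 + 0 + 1 + 0 + 0 + 0 = 2 ≡ 0 (mod 2).
  s_4 = 0 + 0 + 0 + 0 + 1 + 0 + 0 + 0 = 1 ≡ 1 (mod 2).
s = (0, 0, 0, 1)^T — this equals column 1 of H (binary 0001), so error is at position 1.
Correct: flip bit 1 of r = 010000001100000 to get c = 110000001100000.


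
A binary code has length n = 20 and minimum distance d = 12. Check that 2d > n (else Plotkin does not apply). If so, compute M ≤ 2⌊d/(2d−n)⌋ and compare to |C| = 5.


Plotkin bound M ≤ 6; given |C| = 5 ≤ bound (satisfied).

Check applicability: 2d = 24, n = 20.
2d − n = 4 > 0, so Plotkin applies.
Compute d/(2d−n) = 12/4 ≈ 3.0000.
⌊d/(2d−n)⌋ = 3.
Plotkin bound: M ≤ 2·3 = 6.
Given |C| = 5, check: satisfied.
This |C| is below the Plotkin bound.


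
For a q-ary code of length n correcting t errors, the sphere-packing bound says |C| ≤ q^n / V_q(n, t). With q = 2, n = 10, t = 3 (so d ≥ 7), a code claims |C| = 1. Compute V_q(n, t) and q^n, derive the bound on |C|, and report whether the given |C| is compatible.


V_q(n, t) = 176, q^n = 1024, Hamming bound = 5, |C| = 1 ≤ bound (satisfied).

Step 1: Compute V_q(n, t) = Σ_{j=0}^3 C(n, j) (q−1)^j.
  j = 0: C(10,0)·(1)^0 = 1·1 = 1.
  j = 1: C(10,1)·(1)^1 = 10·1 = 10.
  j = 2: C(10,2)·(1)^2 = 45·1 = 45.
  j = 3: C(10,3)·(1)^3 = 120·1 = 120.
  V_q(n, t) = 1 + 10 + 45 + 120 = 176.
Step 2: q^n = 2^10 = 1024.
Step 3: Hamming bound ⌊q^n / V_q(n,t)⌋ = ⌊1024/176⌋ = 5.
Step 4: Compare |C| = 1 to 5: satisfied.
The claimed |C| lies below the Hamming bound.


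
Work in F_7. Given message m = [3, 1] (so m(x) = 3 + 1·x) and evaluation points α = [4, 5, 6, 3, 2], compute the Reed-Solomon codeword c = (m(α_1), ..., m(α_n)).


c = [0, 1, 2, 6, 5]

Message polynomial: m(x) = 3 + 1·x (mod 7).
For each evaluation point α_i, compute m(α_i) mod 7:
  α_1 = 4: Horner steps 1 → 0, so m(4) = 0.
  α_2 = 5: Horner steps 1 → 1, so m(5) = 1.
  α_3 = 6: Horner steps 1 → 2, so m(6) = 2.
  α_4 = 3: Horner steps 1 → 6, so m(3) = 6.
  α_5 = 2: Horner steps 1 → 5, so m(2) = 5.
Codeword c = [0, 1, 2, 6, 5] ∈ F_7^5.


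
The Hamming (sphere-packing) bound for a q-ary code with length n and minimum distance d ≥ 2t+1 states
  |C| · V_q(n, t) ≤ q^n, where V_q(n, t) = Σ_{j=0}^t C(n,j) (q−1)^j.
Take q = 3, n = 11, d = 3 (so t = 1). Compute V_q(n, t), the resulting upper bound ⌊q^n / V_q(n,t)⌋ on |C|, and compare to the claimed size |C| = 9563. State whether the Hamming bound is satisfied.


V_q(n, t) = 23, q^n = 177147, Hamming bound = 7702, |C| = 9563 > bound (violated).

Step 1: Compute V_q(n, t) = Σ_{j=0}^1 C(n, j) (q−1)^j.
  j = 0: C(11,0)·(2)^0 = 1·1 = 1.
  j = 1: C(11,1)·(2)^1 = 11·2 = 22.
  V_q(n, t) = 1 + 22 = 23.
Step 2: q^n = 3^11 = 177147.
Step 3: Hamming bound ⌊q^n / V_q(n,t)⌋ = ⌊177147/23⌋ = 7702.
Step 4: Compare |C| = 9563 to 7702: violated.
The claimed |C| lies above the Hamming bound, so no 3-ary code of length 11 with d ≥ 3 can have 9563 codewords.


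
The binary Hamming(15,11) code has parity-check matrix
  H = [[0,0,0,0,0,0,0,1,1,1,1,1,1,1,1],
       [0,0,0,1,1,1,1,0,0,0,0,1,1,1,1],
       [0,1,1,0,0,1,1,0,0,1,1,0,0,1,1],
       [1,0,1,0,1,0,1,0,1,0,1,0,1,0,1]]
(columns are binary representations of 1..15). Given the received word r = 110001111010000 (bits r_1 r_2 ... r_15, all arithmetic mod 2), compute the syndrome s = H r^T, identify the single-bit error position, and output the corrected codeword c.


s = (1, 0, 0, 0)^T, error position = 8, corrected codeword c = 110001101010000

Compute s = H r^T mod 2 one row at a time:
  s_1 = 1 + 1 + 0 + 1 + 0 + 0 + 0 + 0 = 3 ≡ 1 (mod 2).
  s_2 = 0 + 0 + 1 + 1 + 0 + 0 + 0 + 0 = 2 ≡ 0 (mod 2).
  s_3 = 1 + 0 + 1 + 1 + 0 + 1 + 0 + 0 = 4 ≡ 0 (mod 2).
  s_4 = 1 + 0 + 0 + 1 + 1 + 1 + 0 + 0 = 4 ≡ 0 (mod 2).
s = (1, 0, 0, 0)^T — this equals column 8 of H (binary 1000), so error is at position 8.
Correct: flip bit 8 of r = 110001111010000 to get c = 110001101010000.


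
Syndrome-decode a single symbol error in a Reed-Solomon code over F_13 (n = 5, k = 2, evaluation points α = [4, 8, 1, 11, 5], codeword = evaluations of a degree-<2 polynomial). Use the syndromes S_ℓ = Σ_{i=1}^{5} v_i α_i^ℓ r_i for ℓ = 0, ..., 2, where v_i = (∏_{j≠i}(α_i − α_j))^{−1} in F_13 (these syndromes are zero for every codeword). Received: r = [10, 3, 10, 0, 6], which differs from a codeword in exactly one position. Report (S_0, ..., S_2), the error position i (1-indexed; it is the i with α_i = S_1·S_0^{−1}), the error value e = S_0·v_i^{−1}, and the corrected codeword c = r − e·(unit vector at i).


S = (6, 11, 5), error at position 1, error magnitude e = 3, c = [7, 3, 10, 0, 6].

Step 1: column multipliers v_i = (∏_{j≠i}(α_i − α_j))^{−1} mod 13.
  i = 1 (α = 4): (4−8)(4−1)(4−11)(4−5) = (−4)·3·(−7)·(−1) = −84 ≡ 7, so v_1 = 7^{−1} = 2 (mod 13).
  i = 2 (α = 8): (8−4)(8−1)(8−11)(8−5) = 4·7·(−3)·3 = −252 ≡ 8, so v_2 = 8^{−1} = 5 (mod 13).
  i = 3 (α = 1): (1−4)(1−8)(1−11)(1−5) = (−3)·(−7)·(−10)·(−4) = 840 ≡ 8, so v_3 = 8^{−1} = 5 (mod 13).
  i = 4 (α = 11): (11−4)(11−8)(11−1)(11−5) = 7·3·10·6 = 1260 ≡ 12, so v_4 = 12^{−1} = 12 (mod 13).
  i = 5 (α = 5): (5−4)(5−8)(5−1)(5−11) = 1·(−3)·4·(−6) = 72 ≡ 7, so v_5 = 7^{−1} = 2 (mod 13).
  v = [2, 5, 5, 12, 2].
Step 2: syndromes of r = [10, 3, 10, 0, 6] (all sums mod 13).
  S_0 = Σ v_i r_i = 2·10 + 5·3 + 5·10 + 12·0 + 2·6 = 97 ≡ 6.
  S_1 = Σ v_i α_i r_i = 2·4·10 + 5·8·3 + 5·1·10 + 12·11·0 + 2·5·6 = 310 ≡ 11.
  α_i^2 mod 13 = [3, 12, 1, 4, 12].
  S_2 = Σ v_i α_i^2 r_i = 2·3·10 + 5·12·3 + 5·1·10 + 12·4·0 + 2·12·6 = 434 ≡ 5.
  S = (6, 11, 5) ≠ 0, so r is not a codeword (an error is present).
Step 3: locate the error. For a single error e at position i, S_ℓ = v_i·e·α_i^ℓ, so α_err = S_1/S_0.
  S_0^{−1} = 6^{−1} = 11 (mod 13), so α_err = 11·11 = 121 ≡ 4 = α_1. Error position i = 1.
  Consistency check: S_2/S_1 = 5·6 = 30 ≡ 4 = α_err ✓ (single-error assumption holds).
Step 4: error magnitude e = S_0/v_1 = S_0·∏_{j≠1}(α_1 − α_j) = 6·7 = 42 ≡ 3 (mod 13).
Step 5: correct position 1: c_1 = r_1 − e = 10 − 3 ≡ 7 (mod 13). Hence c = [7, 3, 10, 0, 6].
  Check: interpolating c through the α_i gives m(x) = 11 + 12·x (degree < 2) with m(α_i) = c_i for every i, so c is indeed a codeword.


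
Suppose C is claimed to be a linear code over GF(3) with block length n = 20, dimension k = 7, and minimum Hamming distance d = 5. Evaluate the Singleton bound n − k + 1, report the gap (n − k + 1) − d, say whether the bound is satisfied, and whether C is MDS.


Singleton RHS = n − k + 1 = 14, slack = 9, bound satisfied, not MDS.

Singleton bound: d ≤ n − k + 1.
Here n = 20, k = 7, so n − k + 1 = 14.
Given d = 5, check d ≤ 14: YES.
Slack = (n − k + 1) − d = 9.
The code is NOT MDS (slack = 9 > 0).
Description: the claimed parameters are [20, 7, 5]_3; such a code would be non-MDS.


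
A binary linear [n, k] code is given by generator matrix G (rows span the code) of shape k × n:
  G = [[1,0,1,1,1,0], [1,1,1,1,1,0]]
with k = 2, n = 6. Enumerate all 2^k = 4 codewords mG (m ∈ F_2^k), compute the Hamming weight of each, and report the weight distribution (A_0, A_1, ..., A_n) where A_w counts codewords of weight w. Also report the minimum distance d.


Weight distribution: A_0 = 1, A_1 = 1, A_4 = 1, A_5 = 1. Minimum distance d = 1.

Enumerate all 2^2 = 4 messages m ∈ F_2^2.
For each, compute codeword c = mG in F_2^6, then tally its weight.
  m = 00 → c = 000000, weight = 0.
  m = 10 → c = 101110, weight = 4.
  m = 01 → c = 111110, weight = 5.
  m = 11 → c = 010000, weight = 1.
Tally weights:
  weight 0: 1 codewords.
  weight 1: 1 codewords.
  weight 4: 1 codewords.
  weight 5: 1 codewords.
Minimum distance d = smallest w > 0 with A_w > 0 = 1.
Sanity: Σ A_w = 4 = 2^2 = 4 ✓.


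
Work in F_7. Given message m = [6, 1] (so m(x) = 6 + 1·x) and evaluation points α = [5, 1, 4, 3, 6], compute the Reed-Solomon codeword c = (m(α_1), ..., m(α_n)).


c = [4, 0, 3, 2, 5]

Message polynomial: m(x) = 6 + 1·x (mod 7).
For each evaluation point α_i, compute m(α_i) mod 7:
  α_1 = 5: Horner steps 1 → 4, so m(5) = 4.
  α_2 = 1: Horner steps 1 → 0, so m(1) = 0.
  α_3 = 4: Horner steps 1 → 3, so m(4) = 3.
  α_4 = 3: Horner steps 1 → 2, so m(3) = 2.
  α_5 = 6: Horner steps 1 → 5, so m(6) = 5.
Codeword c = [4, 0, 3, 2, 5] ∈ F_7^5.


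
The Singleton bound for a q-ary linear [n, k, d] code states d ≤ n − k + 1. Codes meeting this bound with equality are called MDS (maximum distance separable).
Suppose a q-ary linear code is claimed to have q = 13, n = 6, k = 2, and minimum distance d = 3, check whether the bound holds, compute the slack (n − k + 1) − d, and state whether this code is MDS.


Singleton RHS = n − k + 1 = 5, slack = 2, bound satisfied, not MDS.

Singleton bound: d ≤ n − k + 1.
Here n = 6, k = 2, so n − k + 1 = 5.
Given d = 3, check d ≤ 5: YES.
Slack = (n − k + 1) − d = 2.
The code is NOT MDS (slack = 2 > 0).
Description: the claimed parameters are [6, 2, 3]_13; such a code would be non-MDS.


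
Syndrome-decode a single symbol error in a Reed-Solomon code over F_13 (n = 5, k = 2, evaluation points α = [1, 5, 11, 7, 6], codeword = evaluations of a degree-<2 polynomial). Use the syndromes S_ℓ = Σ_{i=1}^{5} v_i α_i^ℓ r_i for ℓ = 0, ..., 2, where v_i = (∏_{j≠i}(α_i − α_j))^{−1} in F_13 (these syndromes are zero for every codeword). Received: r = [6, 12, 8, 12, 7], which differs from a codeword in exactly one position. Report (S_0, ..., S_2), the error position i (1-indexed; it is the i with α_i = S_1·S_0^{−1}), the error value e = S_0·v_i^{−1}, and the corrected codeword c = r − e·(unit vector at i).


S = (9, 11, 12), error at position 4, error magnitude e = 10, c = [6, 12, 8, 2, 7].

Step 1: column multipliers v_i = (∏_{j≠i}(α_i − α_j))^{−1} mod 13.
  i = 1 (α = 1): (1−5)(1−11)(1−7)(1−6) = (−4)·(−10)·(−6)·(−5) = 1200 ≡ 4, so v_1 = 4^{−1} = 10 (mod 13).
  i = 2 (α = 5): (5−1)(5−11)(5−7)(5−6) = 4·(−6)·(−2)·(−1) = −48 ≡ 4, so v_2 = 4^{−1} = 10 (mod 13).
  i = 3 (α = 11): (11−1)(11−5)(11−7)(11−6) = 10·6·4·5 = 1200 ≡ 4, so v_3 = 4^{−1} = 10 (mod 13).
  i = 4 (α = 7): (7−1)(7−5)(7−11)(7−6) = 6·2·(−4)·1 = −48 ≡ 4, so v_4 = 4^{−1} = 10 (mod 13).
  i = 5 (α = 6): (6−1)(6−5)(6−11)(6−7) = 5·1·(−5)·(−1) = 25 ≡ 12, so v_5 = 12^{−1} = 12 (mod 13).
  v = [10, 10, 10, 10, 12].
Step 2: syndromes of r = [6, 12, 8, 12, 7] (all sums mod 13).
  S_0 = Σ v_i r_i = 10·6 + 10·12 + 10·8 + 10·12 + 12·7 = 464 ≡ 9.
  S_1 = Σ v_i α_i r_i = 10·1·6 + 10·5·12 + 10·11·8 + 10·7·12 + 12·6·7 = 2884 ≡ 11.
  α_i^2 mod 13 = [1, 12, 4, 10, 10].
  S_2 = Σ v_i α_i^2 r_i = 10·1·6 + 10·12·12 + 10·4·8 + 10·10·12 + 12·10·7 = 3860 ≡ 12.
  S = (9, 11, 12) ≠ 0, so r is not a codeword (an error is present).
Step 3: locate the error. For a single error e at position i, S_ℓ = v_i·e·α_i^ℓ, so α_err = S_1/S_0.
  S_0^{−1} = 9^{−1} = 3 (mod 13), so α_err = 11·3 = 33 ≡ 7 = α_4. Error position i = 4.
  Consistency check: S_2/S_1 = 12·6 = 72 ≡ 7 = α_err ✓ (single-error assumption holds).
Step 4: error magnitude e = S_0/v_4 = S_0·∏_{j≠4}(α_4 − α_j) = 9·4 = 36 ≡ 10 (mod 13).
Step 5: correct position 4: c_4 = r_4 − e = 12 − 10 ≡ 2 (mod 13). Hence c = [6, 12, 8, 2, 7].
  Check: interpolating c through the α_i gives m(x) = 11 + 8·x (degree < 2) with m(α_i) = c_i for every i, so c is indeed a codeword.


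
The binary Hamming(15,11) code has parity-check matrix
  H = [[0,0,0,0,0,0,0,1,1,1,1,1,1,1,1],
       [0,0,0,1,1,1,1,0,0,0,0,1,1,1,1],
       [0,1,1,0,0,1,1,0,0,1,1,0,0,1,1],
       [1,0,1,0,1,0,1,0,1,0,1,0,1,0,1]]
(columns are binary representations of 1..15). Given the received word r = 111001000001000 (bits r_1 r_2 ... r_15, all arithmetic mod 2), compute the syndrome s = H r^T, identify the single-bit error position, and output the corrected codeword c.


s = (1, 0, 1, 0)^T, error position = 10, corrected codeword c = 111001000101000

Compute s = H r^T mod 2 one row at a time:
  s_1 = 0 + 0 + 0 + 0 + 1 + 0 + 0 + 0 = 1 ≡ 1 (mod 2).
  s_2 = 0 + 0 + 1 + 0 + 1 + 0 + 0 + 0 = 2 ≡ 0 (mod 2).
  s_3 = 1 + 1 + 1 + 0 + 0 + 0 + 0 + 0 = 3 ≡ 1 (mod 2).
  s_4 = 1 + 1 + 0 + 0 + 0 + 0 + 0 + 0 = 2 ≡ 0 (mod 2).
s = (1, 0, 1, 0)^T — this equals column 10 of H (binary 1010), so error is at position 10.
Correct: flip bit 10 of r = 111001000001000 to get c = 111001000101000.


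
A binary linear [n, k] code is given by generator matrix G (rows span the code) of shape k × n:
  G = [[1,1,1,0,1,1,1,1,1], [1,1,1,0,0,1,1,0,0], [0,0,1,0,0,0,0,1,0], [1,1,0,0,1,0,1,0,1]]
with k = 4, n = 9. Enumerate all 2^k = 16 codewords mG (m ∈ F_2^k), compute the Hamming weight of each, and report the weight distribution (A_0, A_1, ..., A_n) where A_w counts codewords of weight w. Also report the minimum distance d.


Weight distribution: A_0 = 1, A_1 = 1, A_2 = 1, A_3 = 3, A_4 = 4, A_5 = 3, A_6 = 1, A_7 = 1, A_8 = 1. Minimum distance d = 1.

Enumerate all 2^4 = 16 messages m ∈ F_2^4.
For each, compute codeword c = mG in F_2^9, then tally its weight.
  m = 0000 → c = 000000000, weight = 0.
  m = 1000 → c = 111011111, weight = 8.
  m = 0100 → c = 111001100, weight = 5.
  m = 1100 → c = 000010011, weight = 3.
  m = 0010 → c = 001000010, weight = 2.
  m = 1010 → c = 110011101, weight = 6.
  m = 0110 → c = 110001110, weight = 5.
  m = 1110 → c = 001010001, weight = 3.
  m = 0001 → c = 110010101, weight = 5.
  m = 1001 → c = 001001010, weight = 3.
  m = 0101 → c = 001011001, weight = 4.
  m = 1101 → c = 110000110, weight = 4.
  m = 0011 → c = 111010111, weight = 7.
  m = 1011 → c = 000001000, weight = 1.
  m = 0111 → c = 000011011, weight = 4.
  m = 1111 → c = 111000100, weight = 4.
Tally weights:
  weight 0: 1 codewords.
  weight 1: 1 codewords.
  weight 2: 1 codewords.
  weight 3: 3 codewords.
  weight 4: 4 codewords.
  weight 5: 3 codewords.
  weight 6: 1 codewords.
  weight 7: 1 codewords.
  weight 8: 1 codewords.
Minimum distance d = smallest w > 0 with A_w > 0 = 1.
Sanity: Σ A_w = 16 = 2^4 = 16 ✓.


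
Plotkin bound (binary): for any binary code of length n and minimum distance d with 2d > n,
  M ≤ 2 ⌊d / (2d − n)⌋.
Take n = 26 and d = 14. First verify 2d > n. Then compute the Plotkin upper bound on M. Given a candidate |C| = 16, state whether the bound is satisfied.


Plotkin bound M ≤ 14; given |C| = 16 > bound (violated).

Check applicability: 2d = 28, n = 26.
2d − n = 2 > 0, so Plotkin applies.
Compute d/(2d−n) = 14/2 ≈ 7.0000.
⌊d/(2d−n)⌋ = 7.
Plotkin bound: M ≤ 2·7 = 14.
Given |C| = 16, check: VIOLATED.
This |C| is above the Plotkin bound, so no binary code with n = 26, d = 14 and 16 codewords exists.


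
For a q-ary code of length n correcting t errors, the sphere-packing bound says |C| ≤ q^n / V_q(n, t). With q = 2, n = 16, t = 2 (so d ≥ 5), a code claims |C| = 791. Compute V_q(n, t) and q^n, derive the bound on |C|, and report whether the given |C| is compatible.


V_q(n, t) = 137, q^n = 65536, Hamming bound = 478, |C| = 791 > bound (violated).

Step 1: Compute V_q(n, t) = Σ_{j=0}^2 C(n, j) (q−1)^j.
  j = 0: C(16,0)·(1)^0 = 1·1 = 1.
  j = 1: C(16,1)·(1)^1 = 16·1 = 16.
  j = 2: C(16,2)·(1)^2 = 120·1 = 120.
  V_q(n, t) = 1 + 16 + 120 = 137.
Step 2: q^n = 2^16 = 65536.
Step 3: Hamming bound ⌊q^n / V_q(n,t)⌋ = ⌊65536/137⌋ = 478.
Step 4: Compare |C| = 791 to 478: violated.
The claimed |C| lies above the Hamming bound, so no 2-ary code of length 16 with d ≥ 5 can have 791 codewords.


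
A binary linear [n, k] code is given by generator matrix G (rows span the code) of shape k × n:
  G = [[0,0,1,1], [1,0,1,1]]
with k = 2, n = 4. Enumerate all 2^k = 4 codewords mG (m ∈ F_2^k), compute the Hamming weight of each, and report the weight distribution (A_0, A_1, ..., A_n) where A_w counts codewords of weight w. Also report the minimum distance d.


Weight distribution: A_0 = 1, A_1 = 1, A_2 = 1, A_3 = 1. Minimum distance d = 1.

Enumerate all 2^2 = 4 messages m ∈ F_2^2.
For each, compute codeword c = mG in F_2^4, then tally its weight.
  m = 00 → c = 0000, weight = 0.
  m = 10 → c = 0011, weight = 2.
  m = 01 → c = 1011, weight = 3.
  m = 11 → c = 1000, weight = 1.
Tally weights:
  weight 0: 1 codewords.
  weight 1: 1 codewords.
  weight 2: 1 codewords.
  weight 3: 1 codewords.
Minimum distance d = smallest w > 0 with A_w > 0 = 1.
Sanity: Σ A_w = 4 = 2^2 = 4 ✓.


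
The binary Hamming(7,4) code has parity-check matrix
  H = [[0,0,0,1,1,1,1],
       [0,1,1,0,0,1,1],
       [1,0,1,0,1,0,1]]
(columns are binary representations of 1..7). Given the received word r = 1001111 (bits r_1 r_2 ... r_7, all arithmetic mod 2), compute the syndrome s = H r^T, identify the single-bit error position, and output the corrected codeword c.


s = (0, 0, 1)^T, error position = 1, corrected codeword c = 0001111

Compute s = H r^T mod 2 one row at a time:
  s_1 = 1 + 1 + 1 + 1 = 4 ≡ 0 (mod 2).
  s_2 = 0 + 0 + 1 + 1 = 2 ≡ 0 (mod 2).
  s_3 = 1 + 0 + 1 + 1 = 3 ≡ 1 (mod 2).
s = (0, 0, 1)^T — this equals column 1 of H (binary 001), so error is at position 1.
Correct: flip bit 1 of r = 1001111 to get c = 0001111.


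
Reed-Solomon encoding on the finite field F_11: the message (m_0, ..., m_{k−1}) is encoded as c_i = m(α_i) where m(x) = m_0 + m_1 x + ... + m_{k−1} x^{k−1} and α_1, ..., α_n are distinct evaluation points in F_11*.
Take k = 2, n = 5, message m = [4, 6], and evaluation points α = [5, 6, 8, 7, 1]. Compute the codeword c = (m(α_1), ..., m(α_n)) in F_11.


c = [1, 7, 8, 2, 10]

Message polynomial: m(x) = 4 + 6·x (mod 11).
For each evaluation point α_i, compute m(α_i) mod 11:
  α_1 = 5: Horner steps 6 → 1, so m(5) = 1.
  α_2 = 6: Horner steps 6 → 7, so m(6) = 7.
  α_3 = 8: Horner steps 6 → 8, so m(8) = 8.
  α_4 = 7: Horner steps 6 → 2, so m(7) = 2.
  α_5 = 1: Horner steps 6 → 10, so m(1) = 10.
Codeword c = [1, 7, 8, 2, 10] ∈ F_11^5.


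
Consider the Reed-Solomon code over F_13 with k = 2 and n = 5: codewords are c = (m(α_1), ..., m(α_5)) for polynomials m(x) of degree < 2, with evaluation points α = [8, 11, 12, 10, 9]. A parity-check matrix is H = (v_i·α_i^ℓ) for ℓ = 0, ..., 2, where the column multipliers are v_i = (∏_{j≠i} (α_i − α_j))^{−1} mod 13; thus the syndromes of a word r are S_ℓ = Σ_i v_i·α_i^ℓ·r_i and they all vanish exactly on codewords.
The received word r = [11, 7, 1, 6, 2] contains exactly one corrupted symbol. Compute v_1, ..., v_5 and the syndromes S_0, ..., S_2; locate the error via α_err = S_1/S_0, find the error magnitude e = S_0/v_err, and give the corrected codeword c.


S = (7, 12, 2), error at position 2, error magnitude e = 10, c = [11, 10, 1, 6, 2].

Step 1: column multipliers v_i = (∏_{j≠i}(α_i − α_j))^{−1} mod 13.
  i = 1 (α = 8): (8−11)(8−12)(8−10)(8−9) = (−3)·(−4)·(−2)·(−1) = 24 ≡ 11, so v_1 = 11^{−1} = 6 (mod 13).
  i = 2 (α = 11): (11−8)(11−12)(11−10)(11−9) = 3·(−1)·1·2 = −6 ≡ 7, so v_2 = 7^{−1} = 2 (mod 13).
  i = 3 (α = 12): (12−8)(12−11)(12−10)(12−9) = 4·1·2·3 = 24 ≡ 11, so v_3 = 11^{−1} = 6 (mod 13).
  i = 4 (α = 10): (10−8)(10−11)(10−12)(10−9) = 2·(−1)·(−2)·1 = 4 ≡ 4, so v_4 = 4^{−1} = 10 (mod 13).
  i = 5 (α = 9): (9−8)(9−11)(9−12)(9−10) = 1·(−2)·(−3)·(−1) = −6 ≡ 7, so v_5 = 7^{−1} = 2 (mod 13).
  v = [6, 2, 6, 10, 2].
Step 2: syndromes of r = [11, 7, 1, 6, 2] (all sums mod 13).
  S_0 = Σ v_i r_i = 6·11 + 2·7 + 6·1 + 10·6 + 2·2 = 150 ≡ 7.
  S_1 = Σ v_i α_i r_i = 6·8·11 + 2·11·7 + 6·12·1 + 10·10·6 + 2·9·2 = 1390 ≡ 12.
  α_i^2 mod 13 = [12, 4, 1, 9, 3].
  S_2 = Σ v_i α_i^2 r_i = 6·12·11 + 2·4·7 + 6·1·1 + 10·9·6 + 2·3·2 = 1406 ≡ 2.
  S = (7, 12, 2) ≠ 0, so r is not a codeword (an error is present).
Step 3: locate the error. For a single error e at position i, S_ℓ = v_i·e·α_i^ℓ, so α_err = S_1/S_0.
  S_0^{−1} = 7^{−1} = 2 (mod 13), so α_err = 12·2 = 24 ≡ 11 = α_2. Error position i = 2.
  Consistency check: S_2/S_1 = 2·12 = 24 ≡ 11 = α_err ✓ (single-error assumption holds).
Step 4: error magnitude e = S_0/v_2 = S_0·∏_{j≠2}(α_2 − α_j) = 7·7 = 49 ≡ 10 (mod 13).
Step 5: correct position 2: c_2 = r_2 − e = 7 − 10 ≡ 10 (mod 13). Hence c = [11, 10, 1, 6, 2].
  Check: interpolating c through the α_i gives m(x) = 5 + 4·x (degree < 2) with m(α_i) = c_i for every i, so c is indeed a codeword.


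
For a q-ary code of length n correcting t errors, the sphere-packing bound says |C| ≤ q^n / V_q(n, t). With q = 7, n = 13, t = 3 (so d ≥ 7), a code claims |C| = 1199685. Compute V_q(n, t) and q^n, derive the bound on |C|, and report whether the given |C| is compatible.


V_q(n, t) = 64663, q^n = 96889010407, Hamming bound = 1498368, |C| = 1199685 ≤ bound (satisfied).

Step 1: Compute V_q(n, t) = Σ_{j=0}^3 C(n, j) (q−1)^j.
  j = 0: C(13,0)·(6)^0 = 1·1 = 1.
  j = 1: C(13,1)·(6)^1 = 13·6 = 78.
  j = 2: C(13,2)·(6)^2 = 78·36 = 2808.
  j = 3: C(13,3)·(6)^3 = 286·216 = 61776.
  V_q(n, t) = 1 + 78 + 2808 + 61776 = 64663.
Step 2: q^n = 7^13 = 96889010407.
Step 3: Hamming bound ⌊q^n / V_q(n,t)⌋ = ⌊96889010407/64663⌋ = 1498368.
Step 4: Compare |C| = 1199685 to 1498368: satisfied.
The claimed |C| lies below the Hamming bound.


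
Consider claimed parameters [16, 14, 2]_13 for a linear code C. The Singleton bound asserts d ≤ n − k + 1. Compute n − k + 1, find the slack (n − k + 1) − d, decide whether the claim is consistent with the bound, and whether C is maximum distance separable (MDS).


Singleton RHS = n − k + 1 = 3, slack = 1, bound satisfied, not MDS.

Singleton bound: d ≤ n − k + 1.
Here n = 16, k = 14, so n − k + 1 = 3.
Given d = 2, check d ≤ 3: YES.
Slack = (n − k + 1) − d = 1.
The code is NOT MDS (slack = 1 > 0).
Description: the claimed parameters are [16, 14, 2]_13; such a code would be non-MDS.


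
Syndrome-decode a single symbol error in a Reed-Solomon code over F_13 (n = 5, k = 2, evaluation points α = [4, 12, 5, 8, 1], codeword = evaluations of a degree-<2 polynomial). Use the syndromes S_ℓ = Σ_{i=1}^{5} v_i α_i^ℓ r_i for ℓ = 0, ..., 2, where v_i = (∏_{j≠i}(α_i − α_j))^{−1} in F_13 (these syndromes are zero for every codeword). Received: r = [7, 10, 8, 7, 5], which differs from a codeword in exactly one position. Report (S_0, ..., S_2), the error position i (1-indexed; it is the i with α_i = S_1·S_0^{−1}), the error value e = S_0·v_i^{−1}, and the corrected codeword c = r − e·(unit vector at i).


S = (2, 8, 6), error at position 1, error magnitude e = 3, c = [4, 10, 8, 7, 5].

Step 1: column multipliers v_i = (∏_{j≠i}(α_i − α_j))^{−1} mod 13.
  i = 1 (α = 4): (4−12)(4−5)(4−8)(4−1) = (−8)·(−1)·(−4)·3 = −96 ≡ 8, so v_1 = 8^{−1} = 5 (mod 13).
  i = 2 (α = 12): (12−4)(12−5)(12−8)(12−1) = 8·7·4·11 = 2464 ≡ 7, so v_2 = 7^{−1} = 2 (mod 13).
  i = 3 (α = 5): (5−4)(5−12)(5−8)(5−1) = 1·(−7)·(−3)·4 = 84 ≡ 6, so v_3 = 6^{−1} = 11 (mod 13).
  i = 4 (α = 8): (8−4)(8−12)(8−5)(8−1) = 4·(−4)·3·7 = −336 ≡ 2, so v_4 = 2^{−1} = 7 (mod 13).
  i = 5 (α = 1): (1−4)(1−12)(1−5)(1−8) = (−3)·(−11)·(−4)·(−7) = 924 ≡ 1, so v_5 = 1^{−1} = 1 (mod 13).
  v = [5, 2, 11, 7, 1].
Step 2: syndromes of r = [7, 10, 8, 7, 5] (all sums mod 13).
  S_0 = Σ v_i r_i = 5·7 + 2·10 + 11·8 + 7·7 + 1·5 = 197 ≡ 2.
  S_1 = Σ v_i α_i r_i = 5·4·7 + 2·12·10 + 11·5·8 + 7·8·7 + 1·1·5 = 1217 ≡ 8.
  α_i^2 mod 13 = [3, 1, 12, 12, 1].
  S_2 = Σ v_i α_i^2 r_i = 5·3·7 + 2·1·10 + 11·12·8 + 7·12·7 + 1·1·5 = 1774 ≡ 6.
  S = (2, 8, 6) ≠ 0, so r is not a codeword (an error is present).
Step 3: locate the error. For a single error e at position i, S_ℓ = v_i·e·α_i^ℓ, so α_err = S_1/S_0.
  S_0^{−1} = 2^{−1} = 7 (mod 13), so α_err = 8·7 = 56 ≡ 4 = α_1. Error position i = 1.
  Consistency check: S_2/S_1 = 6·5 = 30 ≡ 4 = α_err ✓ (single-error assumption holds).
Step 4: error magnitude e = S_0/v_1 = S_0·∏_{j≠1}(α_1 − α_j) = 2·8 = 16 ≡ 3 (mod 13).
Step 5: correct position 1: c_1 = r_1 − e = 7 − 3 ≡ 4 (mod 13). Hence c = [4, 10, 8, 7, 5].
  Check: interpolating c through the α_i gives m(x) = 1 + 4·x (degree < 2) with m(α_i) = c_i for every i, so c is indeed a codeword.


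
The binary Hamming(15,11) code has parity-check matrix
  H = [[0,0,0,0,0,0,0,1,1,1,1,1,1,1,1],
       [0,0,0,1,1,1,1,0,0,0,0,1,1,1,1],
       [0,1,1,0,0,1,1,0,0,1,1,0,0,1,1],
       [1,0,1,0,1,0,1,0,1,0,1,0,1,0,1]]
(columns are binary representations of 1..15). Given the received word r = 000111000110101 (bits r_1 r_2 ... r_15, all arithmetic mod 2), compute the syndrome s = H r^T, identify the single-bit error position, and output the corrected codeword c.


s = (0, 1, 0, 0)^T, error position = 4, corrected codeword c = 000011000110101

Compute s = H r^T mod 2 one row at a time:
  s_1 = 0 + 0 + 1 + 1 + 0 + 1 + 0 + 1 = 4 ≡ 0 (mod 2).
  s_2 = 1 + 1 + 1 + 0 + 0 + 1 + 0 + 1 = 5 ≡ 1 (mod 2).
  s_3 = 0 + 0 + 1 + 0 + 1 + 1 + 0 + 1 = 4 ≡ 0 (mod 2).
  s_4 = 0 + 0 + 1 + 0 + 0 + 1 + 1 + 1 = 4 ≡ 0 (mod 2).
s = (0, 1, 0, 0)^T — this equals column 4 of H (binary 0100), so error is at position 4.
Correct: flip bit 4 of r = 000111000110101 to get c = 000011000110101.


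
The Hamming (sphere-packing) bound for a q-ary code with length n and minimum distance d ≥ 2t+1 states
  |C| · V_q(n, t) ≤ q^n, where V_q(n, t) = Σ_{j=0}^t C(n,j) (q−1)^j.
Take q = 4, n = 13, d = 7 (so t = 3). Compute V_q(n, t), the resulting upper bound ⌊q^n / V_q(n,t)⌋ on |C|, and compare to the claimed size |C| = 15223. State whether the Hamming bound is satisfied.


V_q(n, t) = 8464, q^n = 67108864, Hamming bound = 7928, |C| = 15223 > bound (violated).

Step 1: Compute V_q(n, t) = Σ_{j=0}^3 C(n, j) (q−1)^j.
  j = 0: C(13,0)·(3)^0 = 1·1 = 1.
  j = 1: C(13,1)·(3)^1 = 13·3 = 39.
  j = 2: C(13,2)·(3)^2 = 78·9 = 702.
  j = 3: C(13,3)·(3)^3 = 286·27 = 7722.
  V_q(n, t) = 1 + 39 + 702 + 7722 = 8464.
Step 2: q^n = 4^13 = 67108864.
Step 3: Hamming bound ⌊q^n / V_q(n,t)⌋ = ⌊67108864/8464⌋ = 7928.
Step 4: Compare |C| = 15223 to 7928: violated.
The claimed |C| lies above the Hamming bound, so no 4-ary code of length 13 with d ≥ 7 can have 15223 codewords.


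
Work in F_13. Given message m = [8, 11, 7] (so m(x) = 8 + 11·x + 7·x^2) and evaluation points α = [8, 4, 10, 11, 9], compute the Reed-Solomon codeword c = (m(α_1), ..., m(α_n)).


c = [11, 8, 12, 1, 11]

Message polynomial: m(x) = 8 + 11·x + 7·x^2 (mod 13).
For each evaluation point α_i, compute m(α_i) mod 13:
  α_1 = 8: Horner steps 7 → 2 → 11, so m(8) = 11.
  α_2 = 4: Horner steps 7 → 0 → 8, so m(4) = 8.
  α_3 = 10: Horner steps 7 → 3 → 12, so m(10) = 12.
  α_4 = 11: Horner steps 7 → 10 → 1, so m(11) = 1.
  α_5 = 9: Horner steps 7 → 9 → 11, so m(9) = 11.
Codeword c = [11, 8, 12, 1, 11] ∈ F_13^5.


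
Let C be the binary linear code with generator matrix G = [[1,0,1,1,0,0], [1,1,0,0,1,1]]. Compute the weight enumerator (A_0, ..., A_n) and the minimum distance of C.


Weight distribution: A_0 = 1, A_3 = 1, A_4 = 1, A_5 = 1. Minimum distance d = 3.

Enumerate all 2^2 = 4 messages m ∈ F_2^2.
For each, compute codeword c = mG in F_2^6, then tally its weight.
  m = 00 → c = 000000, weight = 0.
  m = 10 → c = 101100, weight = 3.
  m = 01 → c = 110011, weight = 4.
  m = 11 → c = 011111, weight = 5.
Tally weights:
  weight 0: 1 codewords.
  weight 3: 1 codewords.
  weight 4: 1 codewords.
  weight 5: 1 codewords.
Minimum distance d = smallest w > 0 with A_w > 0 = 3.
Sanity: Σ A_w = 4 = 2^2 = 4 ✓.


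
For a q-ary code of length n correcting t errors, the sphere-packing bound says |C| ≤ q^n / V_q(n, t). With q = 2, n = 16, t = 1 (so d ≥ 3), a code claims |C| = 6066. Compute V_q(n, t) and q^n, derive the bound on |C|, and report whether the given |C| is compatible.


V_q(n, t) = 17, q^n = 65536, Hamming bound = 3855, |C| = 6066 > bound (violated).

Step 1: Compute V_q(n, t) = Σ_{j=0}^1 C(n, j) (q−1)^j.
  j = 0: C(16,0)·(1)^0 = 1·1 = 1.
  j = 1: C(16,1)·(1)^1 = 16·1 = 16.
  V_q(n, t) = 1 + 16 = 17.
Step 2: q^n = 2^16 = 65536.
Step 3: Hamming bound ⌊q^n / V_q(n,t)⌋ = ⌊65536/17⌋ = 3855.
Step 4: Compare |C| = 6066 to 3855: violated.
The claimed |C| lies above the Hamming bound, so no 2-ary code of length 16 with d ≥ 3 can have 6066 codewords.


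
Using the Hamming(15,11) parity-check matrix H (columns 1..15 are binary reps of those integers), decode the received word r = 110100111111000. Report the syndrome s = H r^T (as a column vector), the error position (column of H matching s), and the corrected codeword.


s = (1, 1, 0, 0)^T, error position = 12, corrected codeword c = 110100111110000

Compute s = H r^T mod 2 one row at a time:
  s_1 = 1 + 1 + 1 + 1 + 1 + 0 + 0 + 0 = 5 ≡ 1 (mod 2).
  s_2 = 1 + 0 + 0 + 1 + 1 + 0 + 0 + 0 = 3 ≡ 1 (mod 2).
  s_3 = 1 + 0 + 0 + 1 + 1 + 1 + 0 + 0 = 4 ≡ 0 (mod 2).
  s_4 = 1 + 0 + 0 + 1 + 1 + 1 + 0 + 0 = 4 ≡ 0 (mod 2).
s = (1, 1, 0, 0)^T — this equals column 12 of H (binary 1100), so error is at position 12.
Correct: flip bit 12 of r = 110100111111000 to get c = 110100111110000.


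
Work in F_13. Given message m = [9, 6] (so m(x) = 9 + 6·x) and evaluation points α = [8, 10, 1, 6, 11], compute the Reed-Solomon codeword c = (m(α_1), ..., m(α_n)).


c = [5, 4, 2, 6, 10]

Message polynomial: m(x) = 9 + 6·x (mod 13).
For each evaluation point α_i, compute m(α_i) mod 13:
  α_1 = 8: Horner steps 6 → 5, so m(8) = 5.
  α_2 = 10: Horner steps 6 → 4, so m(10) = 4.
  α_3 = 1: Horner steps 6 → 2, so m(1) = 2.
  α_4 = 6: Horner steps 6 → 6, so m(6) = 6.
  α_5 = 11: Horner steps 6 → 10, so m(11) = 10.
Codeword c = [5, 4, 2, 6, 10] ∈ F_13^5.


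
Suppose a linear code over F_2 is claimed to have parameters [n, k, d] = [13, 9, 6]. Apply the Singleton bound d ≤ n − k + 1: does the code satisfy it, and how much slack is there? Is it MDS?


Singleton RHS = n − k + 1 = 5, slack = -1, bound violated (no such code; not MDS).

Singleton bound: d ≤ n − k + 1.
Here n = 13, k = 9, so n − k + 1 = 5.
Given d = 6, check d ≤ 5: NO.
Slack = (n − k + 1) − d = -1.
The slack is negative: d = 6 exceeds n − k + 1 = 5 by 1, so the Singleton bound is violated and no linear [13, 9, 6]_2 code can exist. In particular it is not MDS (MDS requires d = n − k + 1 exactly).
Description: the claimed parameters are [13, 9, 6]_2; such a code would be impossible (violates the Singleton bound).


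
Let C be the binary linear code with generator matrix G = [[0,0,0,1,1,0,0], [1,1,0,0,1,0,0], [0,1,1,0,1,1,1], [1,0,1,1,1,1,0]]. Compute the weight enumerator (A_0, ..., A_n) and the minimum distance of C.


Weight distribution: A_0 = 1, A_1 = 1, A_2 = 1, A_3 = 4, A_4 = 5, A_5 = 3, A_6 = 1. Minimum distance d = 1.

Enumerate all 2^4 = 16 messages m ∈ F_2^4.
For each, compute codeword c = mG in F_2^7, then tally its weight.
  m = 0000 → c = 0000000, weight = 0.
  m = 1000 → c = 0001100, weight = 2.
  m = 0100 → c = 1100100, weight = 3.
  m = 1100 → c = 1101000, weight = 3.
  m = 0010 → c = 0110111, weight = 5.
  m = 1010 → c = 0111011, weight = 5.
  m = 0110 → c = 1010011, weight = 4.
  m = 1110 → c = 1011111, weight = 6.
  m = 0001 → c = 1011110, weight = 5.
  m = 1001 → c = 1010010, weight = 3.
  m = 0101 → c = 0111010, weight = 4.
  m = 1101 → c = 0110110, weight = 4.
  m = 0011 → c = 1101001, weight = 4.
  m = 1011 → c = 1100101, weight = 4.
  m = 0111 → c = 0001101, weight = 3.
  m = 1111 → c = 0000001, weight = 1.
Tally weights:
  weight 0: 1 codewords.
  weight 1: 1 codewords.
  weight 2: 1 codewords.
  weight 3: 4 codewords.
  weight 4: 5 codewords.
  weight 5: 3 codewords.
  weight 6: 1 codewords.
Minimum distance d = smallest w > 0 with A_w > 0 = 1.
Sanity: Σ A_w = 16 = 2^4 = 16 ✓.


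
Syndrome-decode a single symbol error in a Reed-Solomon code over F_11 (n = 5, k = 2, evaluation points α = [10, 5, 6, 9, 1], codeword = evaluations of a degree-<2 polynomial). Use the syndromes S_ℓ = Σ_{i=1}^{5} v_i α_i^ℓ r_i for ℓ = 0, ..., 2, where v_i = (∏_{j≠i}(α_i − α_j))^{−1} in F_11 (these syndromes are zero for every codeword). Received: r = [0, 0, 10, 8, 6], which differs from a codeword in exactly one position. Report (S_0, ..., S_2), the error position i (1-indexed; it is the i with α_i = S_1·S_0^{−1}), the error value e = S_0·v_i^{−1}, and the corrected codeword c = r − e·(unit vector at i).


S = (6, 8, 7), error at position 2, error magnitude e = 4, c = [0, 7, 10, 8, 6].

Step 1: column multipliers v_i = (∏_{j≠i}(α_i − α_j))^{−1} mod 11.
  i = 1 (α = 10): (10−5)(10−6)(10−9)(10−1) = 5·4·1·9 = 180 ≡ 4, so v_1 = 4^{−1} = 3 (mod 11).
  i = 2 (α = 5): (5−10)(5−6)(5−9)(5−1) = (−5)·(−1)·(−4)·4 = −80 ≡ 8, so v_2 = 8^{−1} = 7 (mod 11).
  i = 3 (α = 6): (6−10)(6−5)(6−9)(6−1) = (−4)·1·(−3)·5 = 60 ≡ 5, so v_3 = 5^{−1} = 9 (mod 11).
  i = 4 (α = 9): (9−10)(9−5)(9−6)(9−1) = (−1)·4·3·8 = −96 ≡ 3, so v_4 = 3^{−1} = 4 (mod 11).
  i = 5 (α = 1): (1−10)(1−5)(1−6)(1−9) = (−9)·(−4)·(−5)·(−8) = 1440 ≡ 10, so v_5 = 10^{−1} = 10 (mod 11).
  v = [3, 7, 9, 4, 10].
Step 2: syndromes of r = [0, 0, 10, 8, 6] (all sums mod 11).
  S_0 = Σ v_i r_i = 3·0 + 7·0 + 9·10 + 4·8 + 10·6 = 182 ≡ 6.
  S_1 = Σ v_i α_i r_i = 3·10·0 + 7·5·0 + 9·6·10 + 4·9·8 + 10·1·6 = 888 ≡ 8.
  α_i^2 mod 11 = [1, 3, 3, 4, 1].
  S_2 = Σ v_i α_i^2 r_i = 3·1·0 + 7·3·0 + 9·3·10 + 4·4·8 + 10·1·6 = 458 ≡ 7.
  S = (6, 8, 7) ≠ 0, so r is not a codeword (an error is present).
Step 3: locate the error. For a single error e at position i, S_ℓ = v_i·e·α_i^ℓ, so α_err = S_1/S_0.
  S_0^{−1} = 6^{−1} = 2 (mod 11), so α_err = 8·2 = 16 ≡ 5 = α_2. Error position i = 2.
  Consistency check: S_2/S_1 = 7·7 = 49 ≡ 5 = α_err ✓ (single-error assumption holds).
Step 4: error magnitude e = S_0/v_2 = S_0·∏_{j≠2}(α_2 − α_j) = 6·8 = 48 ≡ 4 (mod 11).
Step 5: correct position 2: c_2 = r_2 − e = 0 − 4 ≡ 7 (mod 11). Hence c = [0, 7, 10, 8, 6].
  Check: interpolating c through the α_i gives m(x) = 3 + 3·x (degree < 2) with m(α_i) = c_i for every i, so c is indeed a codeword.


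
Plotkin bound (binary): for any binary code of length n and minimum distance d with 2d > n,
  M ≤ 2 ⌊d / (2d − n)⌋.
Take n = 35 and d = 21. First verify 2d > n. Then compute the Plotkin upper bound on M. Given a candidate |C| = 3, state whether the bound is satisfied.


Plotkin bound M ≤ 6; given |C| = 3 ≤ bound (satisfied).

Check applicability: 2d = 42, n = 35.
2d − n = 7 > 0, so Plotkin applies.
Compute d/(2d−n) = 21/7 ≈ 3.0000.
⌊d/(2d−n)⌋ = 3.
Plotkin bound: M ≤ 2·3 = 6.
Given |C| = 3, check: satisfied.
This |C| is below the Plotkin bound.


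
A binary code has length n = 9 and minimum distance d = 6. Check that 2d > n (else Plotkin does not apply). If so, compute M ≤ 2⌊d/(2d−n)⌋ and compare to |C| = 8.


Plotkin bound M ≤ 4; given |C| = 8 > bound (violated).

Check applicability: 2d = 12, n = 9.
2d − n = 3 > 0, so Plotkin applies.
Compute d/(2d−n) = 6/3 ≈ 2.0000.
⌊d/(2d−n)⌋ = 2.
Plotkin bound: M ≤ 2·2 = 4.
Given |C| = 8, check: VIOLATED.
This |C| is above the Plotkin bound, so no binary code with n = 9, d = 6 and 8 codewords exists.


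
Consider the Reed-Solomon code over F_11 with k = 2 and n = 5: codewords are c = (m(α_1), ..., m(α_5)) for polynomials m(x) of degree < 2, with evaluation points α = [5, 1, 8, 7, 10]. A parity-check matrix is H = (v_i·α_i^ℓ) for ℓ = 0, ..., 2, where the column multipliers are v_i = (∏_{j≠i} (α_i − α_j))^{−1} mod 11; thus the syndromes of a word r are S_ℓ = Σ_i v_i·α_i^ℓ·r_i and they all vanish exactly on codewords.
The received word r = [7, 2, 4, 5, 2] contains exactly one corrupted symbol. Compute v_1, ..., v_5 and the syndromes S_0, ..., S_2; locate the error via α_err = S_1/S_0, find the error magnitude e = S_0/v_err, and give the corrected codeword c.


S = (7, 7, 7), error at position 2, error magnitude e = 2, c = [7, 0, 4, 5, 2].

Step 1: column multipliers v_i = (∏_{j≠i}(α_i − α_j))^{−1} mod 11.
  i = 1 (α = 5): (5−1)(5−8)(5−7)(5−10) = 4·(−3)·(−2)·(−5) = −120 ≡ 1, so v_1 = 1^{−1} = 1 (mod 11).
  i = 2 (α = 1): (1−5)(1−8)(1−7)(1−10) = (−4)·(−7)·(−6)·(−9) = 1512 ≡ 5, so v_2 = 5^{−1} = 9 (mod 11).
  i = 3 (α = 8): (8−5)(8−1)(8−7)(8−10) = 3·7·1·(−2) = −42 ≡ 2, so v_3 = 2^{−1} = 6 (mod 11).
  i = 4 (α = 7): (7−5)(7−1)(7−8)(7−10) = 2·6·(−1)·(−3) = 36 ≡ 3, so v_4 = 3^{−1} = 4 (mod 11).
  i = 5 (α = 10): (10−5)(10−1)(10−8)(10−7) = 5·9·2·3 = 270 ≡ 6, so v_5 = 6^{−1} = 2 (mod 11).
  v = [1, 9, 6, 4, 2].
Step 2: syndromes of r = [7, 2, 4, 5, 2] (all sums mod 11).
  S_0 = Σ v_i r_i = 1·7 + 9·2 + 6·4 + 4·5 + 2·2 = 73 ≡ 7.
  S_1 = Σ v_i α_i r_i = 1·5·7 + 9·1·2 + 6·8·4 + 4·7·5 + 2·10·2 = 425 ≡ 7.
  α_i^2 mod 11 = [3, 1, 9, 5, 1].
  S_2 = Σ v_i α_i^2 r_i = 1·3·7 + 9·1·2 + 6·9·4 + 4·5·5 + 2·1·2 = 359 ≡ 7.
  S = (7, 7, 7) ≠ 0, so r is not a codeword (an error is present).
Step 3: locate the error. For a single error e at position i, S_ℓ = v_i·e·α_i^ℓ, so α_err = S_1/S_0.
  S_0^{−1} = 7^{−1} = 8 (mod 11), so α_err = 7·8 = 56 ≡ 1 = α_2. Error position i = 2.
  Consistency check: S_2/S_1 = 7·8 = 56 ≡ 1 = α_err ✓ (single-error assumption holds).
Step 4: error magnitude e = S_0/v_2 = S_0·∏_{j≠2}(α_2 − α_j) = 7·5 = 35 ≡ 2 (mod 11).
Step 5: correct position 2: c_2 = r_2 − e = 2 − 2 ≡ 0 (mod 11). Hence c = [7, 0, 4, 5, 2].
  Check: interpolating c through the α_i gives m(x) = 1 + 10·x (degree < 2) with m(α_i) = c_i for every i, so c is indeed a codeword.


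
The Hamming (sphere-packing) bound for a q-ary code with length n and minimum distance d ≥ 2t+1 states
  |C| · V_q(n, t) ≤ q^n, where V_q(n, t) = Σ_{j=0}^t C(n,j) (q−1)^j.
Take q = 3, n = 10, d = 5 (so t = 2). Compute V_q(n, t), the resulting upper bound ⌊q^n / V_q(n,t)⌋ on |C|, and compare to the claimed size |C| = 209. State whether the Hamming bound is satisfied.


V_q(n, t) = 201, q^n = 59049, Hamming bound = 293, |C| = 209 ≤ bound (satisfied).

Step 1: Compute V_q(n, t) = Σ_{j=0}^2 C(n, j) (q−1)^j.
  j = 0: C(10,0)·(2)^0 = 1·1 = 1.
  j = 1: C(10,1)·(2)^1 = 10·2 = 20.
  j = 2: C(10,2)·(2)^2 = 45·4 = 180.
  V_q(n, t) = 1 + 20 + 180 = 201.
Step 2: q^n = 3^10 = 59049.
Step 3: Hamming bound ⌊q^n / V_q(n,t)⌋ = ⌊59049/201⌋ = 293.
Step 4: Compare |C| = 209 to 293: satisfied.
The claimed |C| lies below the Hamming bound.


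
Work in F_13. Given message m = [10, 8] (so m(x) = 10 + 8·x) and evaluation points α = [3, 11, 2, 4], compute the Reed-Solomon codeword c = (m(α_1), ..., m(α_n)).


c = [8, 7, 0, 3]

Message polynomial: m(x) = 10 + 8·x (mod 13).
For each evaluation point α_i, compute m(α_i) mod 13:
  α_1 = 3: Horner steps 8 → 8, so m(3) = 8.
  α_2 = 11: Horner steps 8 → 7, so m(11) = 7.
  α_3 = 2: Horner steps 8 → 0, so m(2) = 0.
  α_4 = 4: Horner steps 8 → 3, so m(4) = 3.
Codeword c = [8, 7, 0, 3] ∈ F_13^4.
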